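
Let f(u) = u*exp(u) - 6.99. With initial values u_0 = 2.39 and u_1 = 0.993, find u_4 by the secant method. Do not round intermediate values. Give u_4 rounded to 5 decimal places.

f(u_0) = 19.093251, f(u_1) = -4.309575
u_2 = 0.993000 - (-4.309575)·(0.993000 - 2.390000)/(-4.309575 - (19.093251)) = 1.250254; f(u_2) = -2.625074
u_3 = 1.250254 - (-2.625074)·(1.250254 - 0.993000)/(-2.625074 - (-4.309575)) = 1.651151; f(u_3) = 1.617417
u_4 = 1.651151 - (1.617417)·(1.651151 - 1.250254)/(1.617417 - (-2.625074)) = 1.498312; f(u_4) = -0.286352

1.49831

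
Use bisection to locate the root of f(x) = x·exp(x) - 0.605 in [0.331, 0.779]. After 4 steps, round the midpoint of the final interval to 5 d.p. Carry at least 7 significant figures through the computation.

f(0.331000) = -0.144129, f(0.779000) = 1.092668 (opposite signs)
step 1: m = 0.555000, f(m) = 0.361777 > 0 → root in [0.331000, 0.555000]
step 2: m = 0.443000, f(m) = 0.084916 > 0 → root in [0.331000, 0.443000]
step 3: m = 0.387000, f(m) = -0.035121 < 0 → root in [0.387000, 0.443000]
step 4: m = 0.415000, f(m) = 0.023464 > 0 → root in [0.387000, 0.415000]
Midpoint of [0.387000, 0.415000] = 0.401000

0.40100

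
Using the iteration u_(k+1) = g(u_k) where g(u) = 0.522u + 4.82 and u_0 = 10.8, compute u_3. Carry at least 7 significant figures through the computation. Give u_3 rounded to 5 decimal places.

10.18557

u_1 = g(10.800000) = 10.457600
u_2 = g(10.457600) = 10.278867
u_3 = g(10.278867) = 10.185569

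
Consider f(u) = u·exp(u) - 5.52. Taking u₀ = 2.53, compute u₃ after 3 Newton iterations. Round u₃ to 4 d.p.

1.4014

f'(u) = (u + 1)·exp(u)
u_0 = 2.530000: f = 26.240371, f' = 44.313877 → u_1 = 2.530000 - (26.240371)/(44.313877) = 1.937852
u_1 = 1.937852: f = 7.936096, f' = 20.399916 → u_2 = 1.937852 - (7.936096)/(20.399916) = 1.548826
u_2 = 1.548826: f = 1.768687, f' = 11.994630 → u_3 = 1.548826 - (1.768687)/(11.994630) = 1.401370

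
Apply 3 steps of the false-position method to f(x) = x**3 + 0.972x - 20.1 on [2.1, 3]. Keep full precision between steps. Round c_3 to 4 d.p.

2.5985

f(2.100000) = -8.797800, f(3.000000) = 9.816000
step 1: c = 2.525384, f(c) = -1.539520 < 0 → new bracket [2.525384, 3.000000]
step 2: c = 2.589730, f(c) = -0.214232 < 0 → new bracket [2.589730, 3.000000]
step 3: c = 2.598493, f(c) = -0.028809 < 0 → new bracket [2.598493, 3.000000]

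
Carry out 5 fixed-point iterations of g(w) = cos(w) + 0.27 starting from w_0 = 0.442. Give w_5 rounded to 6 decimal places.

0.996871

w_1 = g(0.442000) = 1.173898
w_2 = g(1.173898) = 0.656560
w_3 = g(0.656560) = 1.062097
w_4 = g(1.062097) = 0.757042
w_5 = g(0.757042) = 0.996871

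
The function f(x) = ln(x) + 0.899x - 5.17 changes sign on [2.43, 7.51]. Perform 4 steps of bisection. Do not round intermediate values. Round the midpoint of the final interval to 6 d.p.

4.176250

f(2.430000) = -2.097539, f(7.510000) = 3.597725 (opposite signs)
step 1: m = 4.970000, f(m) = 0.901450 > 0 → root in [2.430000, 4.970000]
step 2: m = 3.700000, f(m) = -0.535367 < 0 → root in [3.700000, 4.970000]
step 3: m = 4.335000, f(m) = 0.193887 > 0 → root in [3.700000, 4.335000]
step 4: m = 4.017500, f(m) = -0.167608 < 0 → root in [4.017500, 4.335000]
Midpoint of [4.017500, 4.335000] = 4.176250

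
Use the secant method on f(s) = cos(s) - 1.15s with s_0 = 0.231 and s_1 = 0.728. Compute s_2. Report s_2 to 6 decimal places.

f(s_0) = 0.707788, f(s_1) = -0.090693
s_2 = 0.728000 - (-0.090693)·(0.728000 - 0.231000)/(-0.090693 - (0.707788)) = 0.671550; f(s_2) = 0.010576

0.671550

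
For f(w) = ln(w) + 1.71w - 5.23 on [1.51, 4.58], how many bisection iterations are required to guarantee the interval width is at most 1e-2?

9

Initial width b − a = 4.58 − 1.51 = 3.070000.
After n steps the width is (b−a)/2^n; need (b−a)/2^n ≤ 1e-2.
So n ≥ log₂(3.070000/1e-2) = log₂(307.0000) ≈ 8.2621.
Hence n = 9.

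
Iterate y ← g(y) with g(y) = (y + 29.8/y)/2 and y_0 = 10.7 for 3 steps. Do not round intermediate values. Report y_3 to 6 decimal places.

5.460275

y_1 = g(10.700000) = 6.742523
y_2 = g(6.742523) = 5.581117
y_3 = g(5.581117) = 5.460275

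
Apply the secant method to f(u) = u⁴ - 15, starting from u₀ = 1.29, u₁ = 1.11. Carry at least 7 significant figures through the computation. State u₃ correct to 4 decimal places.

1.4177

f(u_0) = -12.230771, f(u_1) = -13.481930
u_2 = 1.110000 - (-13.481930)·(1.110000 - 1.290000)/(-13.481930 - (-12.230771)) = 3.049600; f(u_2) = 71.491164
u_3 = 3.049600 - (71.491164)·(3.049600 - 1.110000)/(71.491164 - (-13.481930)) = 1.417739; f(u_3) = -10.959962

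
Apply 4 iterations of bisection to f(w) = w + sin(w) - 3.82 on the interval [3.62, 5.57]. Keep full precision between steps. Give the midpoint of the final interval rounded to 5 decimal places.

4.77781

f(3.620000) = -0.660366, f(5.570000) = 1.095754 (opposite signs)
step 1: m = 4.595000, f(m) = -0.218118 < 0 → root in [4.595000, 5.570000]
step 2: m = 5.082500, f(m) = 0.330213 > 0 → root in [4.595000, 5.082500]
step 3: m = 4.838750, f(m) = 0.026723 > 0 → root in [4.595000, 4.838750]
step 4: m = 4.716875, f(m) = -0.103115 < 0 → root in [4.716875, 4.838750]
Midpoint of [4.716875, 4.838750] = 4.777813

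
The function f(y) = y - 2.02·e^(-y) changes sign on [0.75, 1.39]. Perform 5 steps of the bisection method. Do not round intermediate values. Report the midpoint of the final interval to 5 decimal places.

0.86000

f(0.750000) = -0.204180, f(1.390000) = 0.886868 (opposite signs)
step 1: m = 1.070000, f(m) = 0.377123 > 0 → root in [0.750000, 1.070000]
step 2: m = 0.910000, f(m) = 0.096901 > 0 → root in [0.750000, 0.910000]
step 3: m = 0.830000, f(m) = -0.050820 < 0 → root in [0.830000, 0.910000]
step 4: m = 0.870000, f(m) = 0.023718 > 0 → root in [0.830000, 0.870000]
step 5: m = 0.850000, f(m) = -0.013378 < 0 → root in [0.850000, 0.870000]
Midpoint of [0.850000, 0.870000] = 0.860000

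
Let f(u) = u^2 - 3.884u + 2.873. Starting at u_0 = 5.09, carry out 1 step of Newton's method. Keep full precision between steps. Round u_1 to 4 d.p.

3.6587

Newton update: u ← u − f(u)/f'(u).
f'(u) = 2u - 3.884
u_0 = 5.090000: f = 9.011540, f' = 6.296000 → u_1 = 5.090000 - (9.011540)/(6.296000) = 3.658688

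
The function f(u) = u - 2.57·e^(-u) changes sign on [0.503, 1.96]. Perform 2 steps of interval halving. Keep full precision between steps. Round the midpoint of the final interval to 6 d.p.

1.049375

f(0.503000) = -1.051114, f(1.960000) = 1.597994 (opposite signs)
step 1: m = 1.231500, f(m) = 0.481434 > 0 → root in [0.503000, 1.231500]
step 2: m = 0.867250, f(m) = -0.212420 < 0 → root in [0.867250, 1.231500]
Midpoint of [0.867250, 1.231500] = 1.049375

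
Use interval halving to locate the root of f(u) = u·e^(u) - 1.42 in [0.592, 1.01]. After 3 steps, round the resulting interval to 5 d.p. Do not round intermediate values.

[0.69650, 0.74875]

f(0.592000) = -0.349901, f(1.010000) = 1.353057 (opposite signs)
step 1: m = 0.801000, f(m) = 0.364442 > 0 → root in [0.592000, 0.801000]
step 2: m = 0.696500, f(m) = -0.022322 < 0 → root in [0.696500, 0.801000]
step 3: m = 0.748750, f(m) = 0.163124 > 0 → root in [0.696500, 0.748750]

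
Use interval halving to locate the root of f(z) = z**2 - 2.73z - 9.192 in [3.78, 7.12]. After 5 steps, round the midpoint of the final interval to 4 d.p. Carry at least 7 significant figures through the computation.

4.6672

f(3.780000) = -5.223000, f(7.120000) = 22.064800 (opposite signs)
step 1: m = 5.450000, f(m) = 5.632000 > 0 → root in [3.780000, 5.450000]
step 2: m = 4.615000, f(m) = -0.492725 < 0 → root in [4.615000, 5.450000]
step 3: m = 5.032500, f(m) = 2.395331 > 0 → root in [4.615000, 5.032500]
step 4: m = 4.823750, f(m) = 0.907727 > 0 → root in [4.615000, 4.823750]
step 5: m = 4.719375, f(m) = 0.196607 > 0 → root in [4.615000, 4.719375]
Midpoint of [4.615000, 4.719375] = 4.667188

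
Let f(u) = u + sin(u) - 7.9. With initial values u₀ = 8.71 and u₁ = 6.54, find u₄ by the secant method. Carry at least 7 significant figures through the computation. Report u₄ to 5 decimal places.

Secant update: u_(k+1) = u_k − f(u_k)·(u_k − u_(k-1))/(f(u_k) − f(u_(k-1))).
f(u_0) = 1.465450, f(u_1) = -1.105999
u_2 = 6.540000 - (-1.105999)·(6.540000 - 8.710000)/(-1.105999 - (1.465450)) = 7.473333; f(u_2) = 0.501757
u_3 = 7.473333 - (0.501757)·(7.473333 - 6.540000)/(0.501757 - (-1.105999)) = 7.182054; f(u_3) = 0.064676
u_4 = 7.182054 - (0.064676)·(7.182054 - 7.473333)/(0.064676 - (0.501757)) = 7.138952; f(u_4) = -0.005974

7.13895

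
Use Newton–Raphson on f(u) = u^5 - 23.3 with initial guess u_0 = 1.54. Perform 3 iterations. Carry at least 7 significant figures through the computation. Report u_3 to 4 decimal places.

f'(u) = 5u^4
u_0 = 1.540000: f = -14.638291, f' = 28.122433 → u_1 = 1.540000 - (-14.638291)/(28.122433) = 2.060520
u_1 = 2.060520: f = 13.843622, f' = 90.131666 → u_2 = 2.060520 - (13.843622)/(90.131666) = 1.906927
u_2 = 1.906927: f = 1.915644, f' = 66.115921 → u_3 = 1.906927 - (1.915644)/(66.115921) = 1.877953

1.8780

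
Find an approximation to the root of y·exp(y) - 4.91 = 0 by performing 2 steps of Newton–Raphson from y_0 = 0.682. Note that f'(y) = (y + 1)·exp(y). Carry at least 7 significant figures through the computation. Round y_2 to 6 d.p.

Newton update: y ← y − f(y)/f'(y).
y_0 = 0.682000: f = -3.561120, f' = 3.326709 → y_1 = 0.682000 - (-3.561120)/(3.326709) = 1.752463
y_1 = 1.752463: f = 5.199604, f' = 15.878400 → y_2 = 1.752463 - (5.199604)/(15.878400) = 1.424999

1.424999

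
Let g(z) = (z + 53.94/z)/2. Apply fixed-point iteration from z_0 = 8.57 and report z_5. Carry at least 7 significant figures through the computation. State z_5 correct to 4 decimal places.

z_1 = g(8.570000) = 7.432025
z_2 = g(7.432025) = 7.344902
z_3 = g(7.344902) = 7.344386
z_4 = g(7.344386) = 7.344386
z_5 = g(7.344386) = 7.344386

7.3444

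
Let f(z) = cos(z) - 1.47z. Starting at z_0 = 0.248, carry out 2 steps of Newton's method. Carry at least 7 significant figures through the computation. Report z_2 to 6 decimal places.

f'(z) = -sin(z) - 1.47
z_0 = 0.248000: f = 0.604845, f' = -1.715466 → z_1 = 0.248000 - (0.604845)/(-1.715466) = 0.600584
z_1 = 0.600584: f = -0.057852, f' = -2.035124 → z_2 = 0.600584 - (-0.057852)/(-2.035124) = 0.572157

0.572157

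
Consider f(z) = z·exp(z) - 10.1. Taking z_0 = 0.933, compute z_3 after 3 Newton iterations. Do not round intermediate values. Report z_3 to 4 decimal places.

1.7966

f'(z) = (z + 1)·exp(z)
z_0 = 0.933000: f = -7.728198, f' = 4.913926 → z_1 = 0.933000 - (-7.728198)/(4.913926) = 2.505714
z_1 = 2.505714: f = 20.600753, f' = 42.953052 → z_2 = 2.505714 - (20.600753)/(42.953052) = 2.026103
z_2 = 2.026103: f = 5.266914, f' = 22.951384 → z_3 = 2.026103 - (5.266914)/(22.951384) = 1.796621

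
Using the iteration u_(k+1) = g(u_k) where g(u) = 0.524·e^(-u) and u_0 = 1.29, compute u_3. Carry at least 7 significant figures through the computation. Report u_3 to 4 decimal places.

u_1 = g(1.290000) = 0.144242
u_2 = g(0.144242) = 0.453615
u_3 = g(0.453615) = 0.332911

0.3329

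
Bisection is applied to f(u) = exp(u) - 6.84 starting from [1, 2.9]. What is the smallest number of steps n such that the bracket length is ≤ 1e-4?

15

Initial width b − a = 2.9 − 1 = 1.900000.
After n steps the width is (b−a)/2^n; need (b−a)/2^n ≤ 1e-4.
So n ≥ log₂(1.900000/1e-4) = log₂(19000.0000) ≈ 14.2137.
Hence n = 15.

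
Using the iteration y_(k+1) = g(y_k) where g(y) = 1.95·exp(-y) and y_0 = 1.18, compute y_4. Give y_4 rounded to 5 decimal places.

0.99966

y_1 = g(1.180000) = 0.599194
y_2 = g(0.599194) = 1.071046
y_3 = g(1.071046) = 0.668167
y_4 = g(0.668167) = 0.999662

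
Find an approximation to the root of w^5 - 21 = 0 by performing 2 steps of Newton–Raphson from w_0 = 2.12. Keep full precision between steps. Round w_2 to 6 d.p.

f'(w) = 5w^4
w_0 = 2.120000: f = 21.823218, f' = 100.998157 → w_1 = 2.120000 - (21.823218)/(100.998157) = 1.903925
w_1 = 1.903925: f = 4.017777, f' = 65.700545 → w_2 = 1.903925 - (4.017777)/(65.700545) = 1.842772

1.842772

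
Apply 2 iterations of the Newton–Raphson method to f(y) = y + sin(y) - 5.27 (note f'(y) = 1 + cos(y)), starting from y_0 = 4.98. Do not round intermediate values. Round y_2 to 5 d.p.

5.76923

y_0 = 4.980000: f = -1.254405, f' = 1.264428 → y_1 = 4.980000 - (-1.254405)/(1.264428) = 5.972073
y_1 = 5.972073: f = 0.395956, f' = 1.951994 → y_2 = 5.972073 - (0.395956)/(1.951994) = 5.769226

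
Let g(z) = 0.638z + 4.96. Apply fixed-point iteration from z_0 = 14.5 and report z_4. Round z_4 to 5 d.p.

z_1 = g(14.500000) = 14.211000
z_2 = g(14.211000) = 14.026618
z_3 = g(14.026618) = 13.908982
z_4 = g(13.908982) = 13.833931

13.83393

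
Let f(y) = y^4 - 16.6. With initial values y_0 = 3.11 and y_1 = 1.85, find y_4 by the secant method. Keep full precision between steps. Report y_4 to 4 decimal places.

f(y_0) = 76.949518, f(y_1) = -4.886494
y_2 = 1.850000 - (-4.886494)·(1.850000 - 3.110000)/(-4.886494 - (76.949518)) = 1.925236; f(y_2) = -2.861619
y_3 = 1.925236 - (-2.861619)·(1.925236 - 1.850000)/(-2.861619 - (-4.886494)) = 2.031561; f(y_3) = 0.434113
y_4 = 2.031561 - (0.434113)·(2.031561 - 1.925236)/(0.434113 - (-2.861619)) = 2.017556; f(y_4) = -0.030771

2.0176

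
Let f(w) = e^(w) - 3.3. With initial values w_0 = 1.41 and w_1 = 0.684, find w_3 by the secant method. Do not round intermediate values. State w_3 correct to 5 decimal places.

f(w_0) = 0.795955, f(w_1) = -1.318211
w_2 = 0.684000 - (-1.318211)·(0.684000 - 1.410000)/(-1.318211 - (0.795955)) = 1.136671; f(w_2) = -0.183624
w_3 = 1.136671 - (-0.183624)·(1.136671 - 0.684000)/(-0.183624 - (-1.318211)) = 1.209932; f(w_3) = 0.053257

1.20993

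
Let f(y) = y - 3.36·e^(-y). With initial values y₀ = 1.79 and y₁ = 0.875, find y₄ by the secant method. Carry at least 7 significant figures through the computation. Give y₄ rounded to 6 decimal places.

1.108701

f(y_0) = 1.229014, f(y_1) = -0.525656
y_2 = 0.875000 - (-0.525656)·(0.875000 - 1.790000)/(-0.525656 - (1.229014)) = 1.149112; f(y_2) = 0.084267
y_3 = 1.149112 - (0.084267)·(1.149112 - 0.875000)/(0.084267 - (-0.525656)) = 1.111241; f(y_3) = 0.005295
y_4 = 1.111241 - (0.005295)·(1.111241 - 1.149112)/(0.005295 - (0.084267)) = 1.108701; f(y_4) = -0.000056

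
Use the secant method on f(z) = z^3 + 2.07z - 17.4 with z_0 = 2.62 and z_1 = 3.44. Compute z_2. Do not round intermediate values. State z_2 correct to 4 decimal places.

f(z_0) = 6.008128, f(z_1) = 30.428384
z_2 = 3.440000 - (30.428384)·(3.440000 - 2.620000)/(30.428384 - (6.008128)) = 2.418255; f(z_2) = 1.747639

2.4183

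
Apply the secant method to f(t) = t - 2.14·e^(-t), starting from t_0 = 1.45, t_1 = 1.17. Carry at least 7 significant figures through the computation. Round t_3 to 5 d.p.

f(t_0) = 0.948020, f(t_1) = 0.505815
t_2 = 1.170000 - (0.505815)·(1.170000 - 1.450000)/(0.505815 - (0.948020)) = 0.849723; f(t_2) = -0.065199
t_3 = 0.849723 - (-0.065199)·(0.849723 - 1.170000)/(-0.065199 - (0.505815)) = 0.886292; f(t_3) = 0.004225

0.88629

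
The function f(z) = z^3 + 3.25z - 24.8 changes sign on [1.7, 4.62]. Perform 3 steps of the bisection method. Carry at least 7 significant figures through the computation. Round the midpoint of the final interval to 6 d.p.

f(1.700000) = -14.362000, f(4.620000) = 88.826128 (opposite signs)
step 1: m = 3.160000, f(m) = 17.024496 > 0 → root in [1.700000, 3.160000]
step 2: m = 2.430000, f(m) = -2.553593 < 0 → root in [2.430000, 3.160000]
step 3: m = 2.795000, f(m) = 6.118360 > 0 → root in [2.430000, 2.795000]
Midpoint of [2.430000, 2.795000] = 2.612500

2.612500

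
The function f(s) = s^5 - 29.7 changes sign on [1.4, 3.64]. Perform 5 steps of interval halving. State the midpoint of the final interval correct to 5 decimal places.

f(1.400000) = -24.321760, f(3.640000) = 609.308917 (opposite signs)
step 1: m = 2.520000, f(m) = 71.925502 > 0 → root in [1.400000, 2.520000]
step 2: m = 1.960000, f(m) = -0.774535 < 0 → root in [1.960000, 2.520000]
step 3: m = 2.240000, f(m) = 26.694934 > 0 → root in [1.960000, 2.240000]
step 4: m = 2.100000, f(m) = 11.141010 > 0 → root in [1.960000, 2.100000]
step 5: m = 2.030000, f(m) = 4.773088 > 0 → root in [1.960000, 2.030000]
Midpoint of [1.960000, 2.030000] = 1.995000

1.99500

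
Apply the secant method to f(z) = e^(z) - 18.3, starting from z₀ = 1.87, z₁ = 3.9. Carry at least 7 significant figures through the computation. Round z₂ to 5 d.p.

f(z_0) = -11.811704, f(z_1) = 31.102449
z_2 = 3.900000 - (31.102449)·(3.900000 - 1.870000)/(31.102449 - (-11.811704)) = 2.428738; f(z_2) = -6.955446

2.42874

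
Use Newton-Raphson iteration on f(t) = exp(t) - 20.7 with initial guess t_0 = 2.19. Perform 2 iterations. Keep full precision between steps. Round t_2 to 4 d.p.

f'(t) = exp(t)
t_0 = 2.190000: f = -11.764787, f' = 8.935213 → t_1 = 2.190000 - (-11.764787)/(8.935213) = 3.506677
t_1 = 3.506677: f = 12.637294, f' = 33.337294 → t_2 = 3.506677 - (12.637294)/(33.337294) = 3.127603

3.1276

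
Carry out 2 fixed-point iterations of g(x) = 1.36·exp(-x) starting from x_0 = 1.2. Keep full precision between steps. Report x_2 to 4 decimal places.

0.9029

x_1 = g(1.200000) = 0.409624
x_2 = g(0.409624) = 0.902904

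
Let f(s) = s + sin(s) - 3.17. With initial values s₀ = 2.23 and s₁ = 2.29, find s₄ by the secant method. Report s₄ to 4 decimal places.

f(s_0) = -0.149520, f(s_1) = -0.127669
s_2 = 2.290000 - (-0.127669)·(2.290000 - 2.230000)/(-0.127669 - (-0.149520)) = 2.640574; f(s_2) = -0.049107
s_3 = 2.640574 - (-0.049107)·(2.640574 - 2.290000)/(-0.049107 - (-0.127669)) = 2.859705; f(s_3) = -0.032126
s_4 = 2.859705 - (-0.032126)·(2.859705 - 2.640574)/(-0.032126 - (-0.049107)) = 3.274270; f(s_4) = -0.028018

3.2743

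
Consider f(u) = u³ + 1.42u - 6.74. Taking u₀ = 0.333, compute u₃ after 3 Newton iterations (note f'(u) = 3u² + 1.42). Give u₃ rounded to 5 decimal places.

1.95839

u_0 = 0.333000: f = -6.230214, f' = 1.752667 → u_1 = 0.333000 - (-6.230214)/(1.752667) = 3.887705
u_1 = 3.887705: f = 57.540282, f' = 46.762748 → u_2 = 3.887705 - (57.540282)/(46.762748) = 2.657232
u_2 = 2.657232: f = 15.795676, f' = 22.602650 → u_3 = 2.657232 - (15.795676)/(22.602650) = 1.958390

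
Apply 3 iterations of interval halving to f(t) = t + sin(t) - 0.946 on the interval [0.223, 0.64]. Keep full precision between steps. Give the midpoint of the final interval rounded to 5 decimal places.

0.45756

f(0.223000) = -0.501844, f(0.640000) = 0.291195 (opposite signs)
step 1: m = 0.431500, f(m) = -0.096266 < 0 → root in [0.431500, 0.640000]
step 2: m = 0.535750, f(m) = 0.100236 > 0 → root in [0.431500, 0.535750]
step 3: m = 0.483625, f(m) = 0.002616 > 0 → root in [0.431500, 0.483625]
Midpoint of [0.431500, 0.483625] = 0.457562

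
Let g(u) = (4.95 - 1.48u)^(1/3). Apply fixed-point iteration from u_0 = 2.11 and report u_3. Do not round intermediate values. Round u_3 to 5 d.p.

1.40654

u_1 = g(2.110000) = 1.222537
u_2 = g(1.222537) = 1.464445
u_3 = g(1.464445) = 1.406538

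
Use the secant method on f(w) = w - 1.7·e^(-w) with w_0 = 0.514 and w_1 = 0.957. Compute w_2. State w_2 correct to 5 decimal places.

f(w_0) = -0.502767, f(w_1) = 0.304126
w_2 = 0.957000 - (0.304126)·(0.957000 - 0.514000)/(0.304126 - (-0.502767)) = 0.790029; f(w_2) = 0.018515

0.79003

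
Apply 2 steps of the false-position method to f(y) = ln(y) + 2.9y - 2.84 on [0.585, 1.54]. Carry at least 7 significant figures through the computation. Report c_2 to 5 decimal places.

0.98663

False-position update: c = (a·f(b) − b·f(a))/(f(b) − f(a)); replace the endpoint whose sign matches f(c).
f(0.585000) = -1.679643, f(1.540000) = 2.057782
step 1: c = 1.014188, f(c) = 0.115235 > 0 → new bracket [0.585000, 1.014188]
step 2: c = 0.986634, f(c) = 0.007781 > 0 → new bracket [0.585000, 0.986634]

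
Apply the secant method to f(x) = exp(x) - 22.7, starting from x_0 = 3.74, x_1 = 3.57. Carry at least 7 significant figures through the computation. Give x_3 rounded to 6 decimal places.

3.146115

f(x_0) = 19.397990, f(x_1) = 12.816593
x_2 = 3.570000 - (12.816593)·(3.570000 - 3.740000)/(12.816593 - (19.397990)) = 3.238943; f(x_2) = 2.806734
x_3 = 3.238943 - (2.806734)·(3.238943 - 3.570000)/(2.806734 - (12.816593)) = 3.146115; f(x_3) = 0.545579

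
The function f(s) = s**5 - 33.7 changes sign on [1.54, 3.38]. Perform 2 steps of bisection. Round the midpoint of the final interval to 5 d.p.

f(1.540000) = -25.038291, f(3.380000) = 407.447174 (opposite signs)
step 1: m = 2.460000, f(m) = 56.389782 > 0 → root in [1.540000, 2.460000]
step 2: m = 2.000000, f(m) = -1.700000 < 0 → root in [2.000000, 2.460000]
Midpoint of [2.000000, 2.460000] = 2.230000

2.23000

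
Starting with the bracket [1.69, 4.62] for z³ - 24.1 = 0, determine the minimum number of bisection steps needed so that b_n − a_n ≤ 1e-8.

Initial width b − a = 4.62 − 1.69 = 2.930000.
After n steps the width is (b−a)/2^n; need (b−a)/2^n ≤ 1e-8.
So n ≥ log₂(2.930000/1e-8) = log₂(293000000.0000) ≈ 28.1263.
Hence n = 29.

29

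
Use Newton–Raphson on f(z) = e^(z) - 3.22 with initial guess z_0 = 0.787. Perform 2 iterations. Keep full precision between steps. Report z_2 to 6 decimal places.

f'(z) = e^(z)
z_0 = 0.787000: f = -1.023204, f' = 2.196796 → z_1 = 0.787000 - (-1.023204)/(2.196796) = 1.252771
z_1 = 1.252771: f = 0.280028, f' = 3.500028 → z_2 = 1.252771 - (0.280028)/(3.500028) = 1.172764

1.172764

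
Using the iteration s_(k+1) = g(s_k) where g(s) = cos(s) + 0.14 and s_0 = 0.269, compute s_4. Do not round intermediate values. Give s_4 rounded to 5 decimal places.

0.70452

s_1 = g(0.269000) = 1.104037
s_2 = g(1.104037) = 0.589995
s_3 = g(0.589995) = 0.970944
s_4 = g(0.970944) = 0.704521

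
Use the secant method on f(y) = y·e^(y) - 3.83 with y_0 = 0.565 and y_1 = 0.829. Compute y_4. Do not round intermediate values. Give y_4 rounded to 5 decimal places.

1.17028

f(y_0) = -2.835912, f(y_1) = -1.930739
y_2 = 0.829000 - (-1.930739)·(0.829000 - 0.565000)/(-1.930739 - (-2.835912)) = 1.392113; f(y_2) = 1.770951
y_3 = 1.392113 - (1.770951)·(1.392113 - 0.829000)/(1.770951 - (-1.930739)) = 1.122710; f(y_3) = -0.379717
y_4 = 1.122710 - (-0.379717)·(1.122710 - 1.392113)/(-0.379717 - (1.770951)) = 1.170276; f(y_4) = -0.058341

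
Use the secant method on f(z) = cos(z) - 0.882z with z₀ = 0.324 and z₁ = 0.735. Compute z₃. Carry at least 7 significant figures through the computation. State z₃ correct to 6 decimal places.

0.794323

f(z_0) = 0.662202, f(z_1) = 0.093561
z_2 = 0.735000 - (0.093561)·(0.735000 - 0.324000)/(0.093561 - (0.662202)) = 0.802623; f(z_2) = -0.013092
z_3 = 0.802623 - (-0.013092)·(0.802623 - 0.735000)/(-0.013092 - (0.093561)) = 0.794323; f(z_3) = 0.000175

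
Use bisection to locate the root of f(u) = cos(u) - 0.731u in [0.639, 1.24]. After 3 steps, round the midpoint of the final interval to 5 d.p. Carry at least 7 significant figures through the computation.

0.90194

f(0.639000) = 0.335584, f(1.240000) = -0.581644 (opposite signs)
step 1: m = 0.939500, f(m) = -0.096583 < 0 → root in [0.639000, 0.939500]
step 2: m = 0.789250, f(m) = 0.127436 > 0 → root in [0.789250, 0.939500]
step 3: m = 0.864375, f(m) = 0.017258 > 0 → root in [0.864375, 0.939500]
Midpoint of [0.864375, 0.939500] = 0.901938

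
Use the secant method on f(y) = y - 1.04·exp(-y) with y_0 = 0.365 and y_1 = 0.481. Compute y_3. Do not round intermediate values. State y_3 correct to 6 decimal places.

0.581372

f(y_0) = -0.356965, f(y_1) = -0.161892
y_2 = 0.481000 - (-0.161892)·(0.481000 - 0.365000)/(-0.161892 - (-0.356965)) = 0.577269; f(y_2) = -0.006618
y_3 = 0.577269 - (-0.006618)·(0.577269 - 0.481000)/(-0.006618 - (-0.161892)) = 0.581372; f(y_3) = -0.000124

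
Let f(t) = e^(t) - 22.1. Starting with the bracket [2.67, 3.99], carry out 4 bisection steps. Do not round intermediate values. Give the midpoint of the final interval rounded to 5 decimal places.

3.12375

f(2.670000) = -7.660031, f(3.990000) = 31.954889 (opposite signs)
step 1: m = 3.330000, f(m) = 5.838342 > 0 → root in [2.670000, 3.330000]
step 2: m = 3.000000, f(m) = -2.014463 < 0 → root in [3.000000, 3.330000]
step 3: m = 3.165000, f(m) = 1.588744 > 0 → root in [3.000000, 3.165000]
step 4: m = 3.082500, f(m) = -0.287134 < 0 → root in [3.082500, 3.165000]
Midpoint of [3.082500, 3.165000] = 3.123750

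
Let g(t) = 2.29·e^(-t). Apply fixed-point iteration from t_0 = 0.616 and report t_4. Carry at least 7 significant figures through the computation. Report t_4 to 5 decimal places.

0.70513

t_1 = g(0.616000) = 1.236830
t_2 = g(1.236830) = 0.664794
t_3 = g(0.664794) = 1.177929
t_4 = g(1.177929) = 0.705127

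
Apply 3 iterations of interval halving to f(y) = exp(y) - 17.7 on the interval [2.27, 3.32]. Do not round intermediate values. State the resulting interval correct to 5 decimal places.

[2.79500, 2.92625]

f(2.270000) = -8.020599, f(3.320000) = 9.960351 (opposite signs)
step 1: m = 2.795000, f(m) = -1.337371 < 0 → root in [2.795000, 3.320000]
step 2: m = 3.057500, f(m) = 3.574305 > 0 → root in [2.795000, 3.057500]
step 3: m = 2.926250, f(m) = 0.957533 > 0 → root in [2.795000, 2.926250]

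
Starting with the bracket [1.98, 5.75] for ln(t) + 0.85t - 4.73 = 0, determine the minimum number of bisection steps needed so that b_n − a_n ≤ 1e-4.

16

Initial width b − a = 5.75 − 1.98 = 3.770000.
After n steps the width is (b−a)/2^n; need (b−a)/2^n ≤ 1e-4.
So n ≥ log₂(3.770000/1e-4) = log₂(37700.0000) ≈ 15.2023.
Hence n = 16.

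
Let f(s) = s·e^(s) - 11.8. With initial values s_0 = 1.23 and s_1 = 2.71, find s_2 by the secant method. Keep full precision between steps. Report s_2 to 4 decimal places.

f(s_0) = -7.591888, f(s_1) = 28.929337
s_2 = 2.710000 - (28.929337)·(2.710000 - 1.230000)/(28.929337 - (-7.591888)) = 1.537657; f(s_2) = -4.644251

1.5377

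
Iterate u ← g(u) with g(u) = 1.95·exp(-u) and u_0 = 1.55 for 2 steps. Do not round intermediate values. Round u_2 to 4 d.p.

u_1 = g(1.550000) = 0.413884
u_2 = g(0.413884) = 1.289102

1.2891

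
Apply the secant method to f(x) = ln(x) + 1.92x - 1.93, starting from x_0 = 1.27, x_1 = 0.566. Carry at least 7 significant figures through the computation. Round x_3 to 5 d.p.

1.00562

f(x_0) = 0.747417, f(x_1) = -1.412441
x_2 = 0.566000 - (-1.412441)·(0.566000 - 1.270000)/(-1.412441 - (0.747417)) = 1.026381; f(x_2) = 0.066692
x_3 = 1.026381 - (0.066692)·(1.026381 - 0.566000)/(0.066692 - (-1.412441)) = 1.005624; f(x_3) = 0.006405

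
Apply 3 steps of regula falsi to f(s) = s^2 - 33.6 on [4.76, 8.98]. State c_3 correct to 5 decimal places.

5.78518

f(4.760000) = -10.942400, f(8.980000) = 47.040400
step 1: c = 5.556390, f(c) = -2.726529 < 0 → new bracket [5.556390, 8.980000]
step 2: c = 5.743956, f(c) = -0.606971 < 0 → new bracket [5.743956, 8.980000]
step 3: c = 5.785179, f(c) = -0.131701 < 0 → new bracket [5.785179, 8.980000]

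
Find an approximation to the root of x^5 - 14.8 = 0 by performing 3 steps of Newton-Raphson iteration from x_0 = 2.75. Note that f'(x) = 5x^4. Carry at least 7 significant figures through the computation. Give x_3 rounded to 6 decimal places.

x_0 = 2.750000: f = 142.476367, f' = 285.957031 → x_1 = 2.750000 - (142.476367)/(285.957031) = 2.251756
x_1 = 2.251756: f = 43.090416, f' = 128.545045 → x_2 = 2.251756 - (43.090416)/(128.545045) = 1.916540
x_2 = 1.916540: f = 11.057643, f' = 67.459195 → x_3 = 1.916540 - (11.057643)/(67.459195) = 1.752624

1.752624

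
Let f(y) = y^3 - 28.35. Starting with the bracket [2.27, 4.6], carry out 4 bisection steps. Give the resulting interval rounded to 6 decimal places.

f(2.270000) = -16.652917, f(4.600000) = 68.986000 (opposite signs)
step 1: m = 3.435000, f(m) = 12.180338 > 0 → root in [2.270000, 3.435000]
step 2: m = 2.852500, f(m) = -5.139903 < 0 → root in [2.852500, 3.435000]
step 3: m = 3.143750, f(m) = 2.720197 > 0 → root in [2.852500, 3.143750]
step 4: m = 2.998125, f(m) = -1.400593 < 0 → root in [2.998125, 3.143750]

[2.998125, 3.143750]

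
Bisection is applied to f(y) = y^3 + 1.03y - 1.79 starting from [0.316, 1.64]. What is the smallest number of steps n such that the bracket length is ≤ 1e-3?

Initial width b − a = 1.64 − 0.316 = 1.324000.
After n steps the width is (b−a)/2^n; need (b−a)/2^n ≤ 1e-3.
So n ≥ log₂(1.324000/1e-3) = log₂(1324.0000) ≈ 10.3707.
Hence n = 11.

11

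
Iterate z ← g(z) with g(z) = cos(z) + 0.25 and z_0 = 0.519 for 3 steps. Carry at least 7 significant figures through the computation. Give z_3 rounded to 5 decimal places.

1.02303

z_1 = g(0.519000) = 1.118316
z_2 = g(1.118316) = 0.687198
z_3 = g(0.687198) = 1.023027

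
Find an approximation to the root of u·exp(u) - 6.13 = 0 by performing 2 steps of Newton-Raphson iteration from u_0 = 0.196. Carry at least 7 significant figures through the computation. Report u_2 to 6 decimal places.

f'(u) = (u + 1)·exp(u)
u_0 = 0.196000: f = -5.891561, f' = 1.454966 → u_1 = 0.196000 - (-5.891561)/(1.454966) = 4.245277
u_1 = 4.245277: f = 290.084474, f' = 365.989542 → u_2 = 4.245277 - (290.084474)/(365.989542) = 3.452674

3.452674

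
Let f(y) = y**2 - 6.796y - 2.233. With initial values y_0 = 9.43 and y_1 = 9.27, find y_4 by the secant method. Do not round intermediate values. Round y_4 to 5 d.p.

f(y_0) = 22.605620, f(y_1) = 20.700980
y_2 = 9.270000 - (20.700980)·(9.270000 - 9.430000)/(20.700980 - (22.605620)) = 7.531006; f(y_2) = 3.302338
y_3 = 7.531006 - (3.302338)·(7.531006 - 9.270000)/(3.302338 - (20.700980)) = 7.200938; f(y_3) = 0.682932
y_4 = 7.200938 - (0.682932)·(7.200938 - 7.531006)/(0.682932 - (3.302338)) = 7.114882; f(y_4) = 0.035810

7.11488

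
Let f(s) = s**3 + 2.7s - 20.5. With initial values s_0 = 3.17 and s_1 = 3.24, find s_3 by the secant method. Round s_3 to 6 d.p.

2.450026

Secant update: s_(k+1) = s_k − f(s_k)·(s_k − s_(k-1))/(f(s_k) − f(s_(k-1))).
f(s_0) = 19.914013, f(s_1) = 22.260224
s_2 = 3.240000 - (22.260224)·(3.240000 - 3.170000)/(22.260224 - (19.914013)) = 2.575859; f(s_2) = 3.545764
s_3 = 2.575859 - (3.545764)·(2.575859 - 3.240000)/(3.545764 - (22.260224)) = 2.450026; f(s_3) = 0.821666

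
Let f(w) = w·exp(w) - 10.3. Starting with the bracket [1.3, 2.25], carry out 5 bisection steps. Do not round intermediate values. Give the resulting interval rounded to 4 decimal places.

f(1.300000) = -5.529914, f(2.250000) = 11.047406 (opposite signs)
step 1: m = 1.775000, f(m) = 0.172999 > 0 → root in [1.300000, 1.775000]
step 2: m = 1.537500, f(m) = -3.146100 < 0 → root in [1.537500, 1.775000]
step 3: m = 1.656250, f(m) = -1.621870 < 0 → root in [1.656250, 1.775000]
step 4: m = 1.715625, f(m) = -0.760868 < 0 → root in [1.715625, 1.775000]
step 5: m = 1.745312, f(m) = -0.303389 < 0 → root in [1.745312, 1.775000]

[1.7453, 1.7750]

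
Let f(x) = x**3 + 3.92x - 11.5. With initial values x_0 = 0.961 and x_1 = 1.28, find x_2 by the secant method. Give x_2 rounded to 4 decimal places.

f(x_0) = -6.845376, f(x_1) = -4.385248
x_2 = 1.280000 - (-4.385248)·(1.280000 - 0.961000)/(-4.385248 - (-6.845376)) = 1.848626; f(x_2) = 2.064149

1.8486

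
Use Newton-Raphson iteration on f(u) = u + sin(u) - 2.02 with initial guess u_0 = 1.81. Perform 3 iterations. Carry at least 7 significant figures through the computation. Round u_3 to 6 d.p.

1.119779

Newton update: u ← u − f(u)/f'(u).
f'(u) = 1 + cos(u)
u_0 = 1.810000: f = 0.761527, f' = 0.763071 → u_1 = 1.810000 - (0.761527)/(0.763071) = 0.812023
u_1 = 0.812023: f = -0.482296, f' = 1.688032 → u_2 = 0.812023 - (-0.482296)/(1.688032) = 1.097738
u_2 = 1.097738: f = -0.032082, f' = 1.455611 → u_3 = 1.097738 - (-0.032082)/(1.455611) = 1.119779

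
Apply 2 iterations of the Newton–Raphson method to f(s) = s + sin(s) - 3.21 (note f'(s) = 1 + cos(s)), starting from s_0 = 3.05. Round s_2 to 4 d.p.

10.3762

Newton update: s ← s − f(s)/f'(s).
s_0 = 3.050000: f = -0.068535, f' = 0.004192 → s_1 = 3.050000 - (-0.068535)/(0.004192) = 19.400349
s_1 = 19.400349: f = 16.713713, f' = 1.852110 → s_2 = 19.400349 - (16.713713)/(1.852110) = 10.376200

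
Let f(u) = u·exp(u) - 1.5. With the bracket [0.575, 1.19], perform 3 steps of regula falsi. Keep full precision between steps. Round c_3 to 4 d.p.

f(0.575000) = -0.478150, f(1.190000) = 2.411627
step 1: c = 0.676759, f(c) = -0.168481 < 0 → new bracket [0.676759, 1.190000]
step 2: c = 0.710274, f(c) = -0.054912 < 0 → new bracket [0.710274, 1.190000]
step 3: c = 0.720954, f(c) = -0.017434 < 0 → new bracket [0.720954, 1.190000]

0.7210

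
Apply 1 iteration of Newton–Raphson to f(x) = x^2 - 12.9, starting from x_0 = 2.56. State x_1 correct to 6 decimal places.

3.799531

f'(x) = 2x
x_0 = 2.560000: f = -6.346400, f' = 5.120000 → x_1 = 2.560000 - (-6.346400)/(5.120000) = 3.799531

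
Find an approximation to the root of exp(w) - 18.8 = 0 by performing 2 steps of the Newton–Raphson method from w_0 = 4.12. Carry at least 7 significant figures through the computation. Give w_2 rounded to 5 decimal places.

3.03708

f'(w) = exp(w)
w_0 = 4.120000: f = 42.759242, f' = 61.559242 → w_1 = 4.120000 - (42.759242)/(61.559242) = 3.425397
w_1 = 3.425397: f = 11.934840, f' = 30.734840 → w_2 = 3.425397 - (11.934840)/(30.734840) = 3.037081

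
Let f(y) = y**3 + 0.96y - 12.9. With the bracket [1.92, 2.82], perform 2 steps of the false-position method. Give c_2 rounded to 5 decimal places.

f(1.920000) = -3.978912, f(2.820000) = 12.232968
step 1: c = 2.140889, f(c) = -1.032188 < 0 → new bracket [2.140889, 2.820000]
step 2: c = 2.193732, f(c) = -0.236774 < 0 → new bracket [2.193732, 2.820000]

2.19373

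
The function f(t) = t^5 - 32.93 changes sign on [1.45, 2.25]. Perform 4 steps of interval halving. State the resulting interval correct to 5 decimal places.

[2.00000, 2.05000]

f(1.450000) = -26.520266, f(2.250000) = 24.735039 (opposite signs)
step 1: m = 1.850000, f(m) = -11.260013 < 0 → root in [1.850000, 2.250000]
step 2: m = 2.050000, f(m) = 3.275063 > 0 → root in [1.850000, 2.050000]
step 3: m = 1.950000, f(m) = -4.734938 < 0 → root in [1.950000, 2.050000]
step 4: m = 2.000000, f(m) = -0.930000 < 0 → root in [2.000000, 2.050000]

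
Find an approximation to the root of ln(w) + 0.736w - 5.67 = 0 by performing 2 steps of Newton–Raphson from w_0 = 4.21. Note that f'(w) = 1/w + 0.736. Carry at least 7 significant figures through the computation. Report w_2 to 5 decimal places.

w_0 = 4.210000: f = -1.133977, f' = 0.973530 → w_1 = 4.210000 - (-1.133977)/(0.973530) = 5.374810
w_1 = 5.374810: f = -0.032416, f' = 0.922053 → w_2 = 5.374810 - (-0.032416)/(0.922053) = 5.409967

5.40997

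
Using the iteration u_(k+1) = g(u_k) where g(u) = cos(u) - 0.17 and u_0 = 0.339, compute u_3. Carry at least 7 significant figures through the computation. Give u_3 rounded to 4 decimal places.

0.6847

u_1 = g(0.339000) = 0.773088
u_2 = g(0.773088) = 0.545758
u_3 = g(0.545758) = 0.684734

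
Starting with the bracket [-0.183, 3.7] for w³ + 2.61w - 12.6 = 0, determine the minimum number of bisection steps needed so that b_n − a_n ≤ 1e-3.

12

Initial width b − a = 3.7 − -0.183 = 3.883000.
After n steps the width is (b−a)/2^n; need (b−a)/2^n ≤ 1e-3.
So n ≥ log₂(3.883000/1e-3) = log₂(3883.0000) ≈ 11.9230.
Hence n = 12.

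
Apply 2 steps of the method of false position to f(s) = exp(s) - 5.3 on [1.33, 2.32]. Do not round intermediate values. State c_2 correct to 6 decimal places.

1.637472

False-position update: c = (a·f(b) − b·f(a))/(f(b) − f(a)); replace the endpoint whose sign matches f(c).
f(1.330000) = -1.518957, f(2.320000) = 4.875674
step 1: c = 1.565161, f(c) = -0.516556 < 0 → new bracket [1.565161, 2.320000]
step 2: c = 1.637472, f(c) = -0.157848 < 0 → new bracket [1.637472, 2.320000]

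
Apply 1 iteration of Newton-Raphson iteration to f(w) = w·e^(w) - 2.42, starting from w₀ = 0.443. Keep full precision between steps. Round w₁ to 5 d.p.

f'(w) = (w + 1)·e^(w)
w_0 = 0.443000: f = -1.730084, f' = 2.247288 → w_1 = 0.443000 - (-1.730084)/(2.247288) = 1.212854

1.21285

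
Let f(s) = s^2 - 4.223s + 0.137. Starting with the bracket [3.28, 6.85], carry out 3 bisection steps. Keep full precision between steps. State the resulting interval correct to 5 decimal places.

f(3.280000) = -2.956040, f(6.850000) = 18.131950 (opposite signs)
step 1: m = 5.065000, f(m) = 4.401730 > 0 → root in [3.280000, 5.065000]
step 2: m = 4.172500, f(m) = -0.073711 < 0 → root in [4.172500, 5.065000]
step 3: m = 4.618750, f(m) = 1.964870 > 0 → root in [4.172500, 4.618750]

[4.17250, 4.61875]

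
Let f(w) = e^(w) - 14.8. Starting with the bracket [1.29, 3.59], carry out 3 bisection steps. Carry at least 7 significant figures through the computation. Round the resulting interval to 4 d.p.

f(1.290000) = -11.167213, f(3.590000) = 21.434076 (opposite signs)
step 1: m = 2.440000, f(m) = -3.326959 < 0 → root in [2.440000, 3.590000]
step 2: m = 3.015000, f(m) = 5.589091 > 0 → root in [2.440000, 3.015000]
step 3: m = 2.727500, f(m) = 0.494603 > 0 → root in [2.440000, 2.727500]

[2.4400, 2.7275]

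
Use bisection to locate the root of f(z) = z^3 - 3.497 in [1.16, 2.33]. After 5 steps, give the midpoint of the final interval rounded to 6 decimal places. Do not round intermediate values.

1.507344

f(1.160000) = -1.936104, f(2.330000) = 9.152337 (opposite signs)
step 1: m = 1.745000, f(m) = 1.816569 > 0 → root in [1.160000, 1.745000]
step 2: m = 1.452500, f(m) = -0.432579 < 0 → root in [1.452500, 1.745000]
step 3: m = 1.598750, f(m) = 0.589407 > 0 → root in [1.452500, 1.598750]
step 4: m = 1.525625, f(m) = 0.053940 > 0 → root in [1.452500, 1.525625]
step 5: m = 1.489063, f(m) = -0.195291 < 0 → root in [1.489063, 1.525625]
Midpoint of [1.489063, 1.525625] = 1.507344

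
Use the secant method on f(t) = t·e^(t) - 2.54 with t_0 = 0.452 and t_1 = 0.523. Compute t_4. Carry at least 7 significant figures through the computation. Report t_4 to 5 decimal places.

f(t_0) = -1.829704, f(t_1) = -1.657656
t_2 = 0.523000 - (-1.657656)·(0.523000 - 0.452000)/(-1.657656 - (-1.829704)) = 1.207077; f(t_2) = 1.496101
t_3 = 1.207077 - (1.496101)·(1.207077 - 0.523000)/(1.496101 - (-1.657656)) = 0.882560; f(t_3) = -0.406782
t_4 = 0.882560 - (-0.406782)·(0.882560 - 1.207077)/(-0.406782 - (1.496101)) = 0.951933; f(t_4) = -0.073817

0.95193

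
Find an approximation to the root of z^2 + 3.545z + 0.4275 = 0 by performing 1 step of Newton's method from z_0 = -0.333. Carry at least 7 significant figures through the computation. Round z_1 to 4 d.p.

f'(z) = 2z + 3.545
z_0 = -0.333000: f = -0.642096, f' = 2.879000 → z_1 = -0.333000 - (-0.642096)/(2.879000) = -0.109973

-0.1100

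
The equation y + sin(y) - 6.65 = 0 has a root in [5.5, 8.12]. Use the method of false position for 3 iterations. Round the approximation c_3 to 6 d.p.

f(5.500000) = -1.855540, f(8.120000) = 2.434825
step 1: c = 6.633124, f(c) = 0.325964 > 0 → new bracket [5.500000, 6.633124]
step 2: c = 6.463811, f(c) = -0.006545 < 0 → new bracket [6.463811, 6.633124]
step 3: c = 6.467143, f(c) = 0.000065 > 0 → new bracket [6.463811, 6.467143]

6.467143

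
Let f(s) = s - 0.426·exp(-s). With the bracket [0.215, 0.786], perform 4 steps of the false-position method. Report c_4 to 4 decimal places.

0.3119

False-position update: c = (a·f(b) − b·f(a))/(f(b) − f(a)); replace the endpoint whose sign matches f(c).
f(0.215000) = -0.128587, f(0.786000) = 0.591887
step 1: c = 0.316909, f(c) = 0.006612 > 0 → new bracket [0.215000, 0.316909]
step 2: c = 0.311925, f(c) = 0.000078 > 0 → new bracket [0.215000, 0.311925]
step 3: c = 0.311867, f(c) = 0.000001 > 0 → new bracket [0.215000, 0.311867]
step 4: c = 0.311866, f(c) = 0.000000 > 0 → new bracket [0.215000, 0.311866]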